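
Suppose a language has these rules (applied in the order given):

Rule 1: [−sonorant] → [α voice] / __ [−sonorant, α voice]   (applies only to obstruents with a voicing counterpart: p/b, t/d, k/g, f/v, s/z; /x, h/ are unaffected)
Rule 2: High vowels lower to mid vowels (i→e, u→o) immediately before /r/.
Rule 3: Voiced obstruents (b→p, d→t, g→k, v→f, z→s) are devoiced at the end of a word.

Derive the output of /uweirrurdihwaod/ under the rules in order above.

Rule 1 (regressive voicing assimilation): no segment meets the environment; /uweirrurdihwaod/ is unchanged.
Rule 2 (pre-rhotic lowering): /i/ is a high vowel immediately before /r/, so it lowers to [e]. /u/ is a high vowel immediately before /r/, so it lowers to [o]. /uweirrurdihwaod/ → uweerrordihwaod.
Rule 3 (final devoicing): /d/ is a voiced obstruent in word-final position, so it devoices to [t]. /uweerrordihwaod/ → uweerrordihwaot.

uweerrordihwaot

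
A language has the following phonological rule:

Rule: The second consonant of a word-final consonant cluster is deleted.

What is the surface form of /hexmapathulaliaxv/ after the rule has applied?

hexmapathulaliax

/v/ is the second consonant of a word-final cluster /xv/, so it deletes.
Surface form: [hexmapathulaliax].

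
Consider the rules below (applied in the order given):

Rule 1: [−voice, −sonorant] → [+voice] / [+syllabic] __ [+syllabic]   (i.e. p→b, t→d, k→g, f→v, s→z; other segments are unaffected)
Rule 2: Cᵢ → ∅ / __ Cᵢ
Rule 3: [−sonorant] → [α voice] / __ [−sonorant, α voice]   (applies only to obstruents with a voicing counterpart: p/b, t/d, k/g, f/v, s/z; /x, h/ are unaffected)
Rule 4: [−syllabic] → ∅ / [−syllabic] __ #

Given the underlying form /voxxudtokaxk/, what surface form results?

voxuttogax

Rule 1 (intervocalic voicing): /k/ is a voiceless obstruent between vowels /o/ and /a/, so it voices to [g]. /voxxudtokaxk/ → voxxudtogaxk.
Rule 2 (degemination): /xx/ is a geminate; the first /x/ deletes. /voxxudtogaxk/ → voxudtogaxk.
Rule 3 (regressive voicing assimilation): /d/ precedes the voiceless obstruent /t/, so it devoices to [t] by assimilation. /voxudtogaxk/ → voxuttogaxk.
Rule 4 (final cluster simplification): /k/ is the second consonant of a word-final cluster /xk/, so it deletes. /voxuttogaxk/ → voxuttogax.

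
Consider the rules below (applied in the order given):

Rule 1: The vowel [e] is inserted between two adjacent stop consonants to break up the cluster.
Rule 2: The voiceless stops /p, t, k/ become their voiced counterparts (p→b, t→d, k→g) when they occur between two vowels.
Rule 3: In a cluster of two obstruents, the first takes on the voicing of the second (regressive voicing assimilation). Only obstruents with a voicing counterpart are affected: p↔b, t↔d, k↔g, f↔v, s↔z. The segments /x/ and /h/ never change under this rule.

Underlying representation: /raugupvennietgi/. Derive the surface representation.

Rule 1 (stop-cluster e-epenthesis): /t/ and /g/ form a stop–stop cluster, so [e] is inserted between them. /raugupvennietgi/ → raugupvennietegi.
Rule 2 (intervocalic voicing): /t/ is a voiceless stop between vowels /e/ and /e/, so it voices to [d]. /raugupvennietegi/ → raugupvenniedegi.
Rule 3 (regressive voicing assimilation): /p/ precedes the voiced obstruent /v/, so it voices to [b] by assimilation. /raugupvenniedegi/ → raugubvenniedegi.

raugubvenniedegi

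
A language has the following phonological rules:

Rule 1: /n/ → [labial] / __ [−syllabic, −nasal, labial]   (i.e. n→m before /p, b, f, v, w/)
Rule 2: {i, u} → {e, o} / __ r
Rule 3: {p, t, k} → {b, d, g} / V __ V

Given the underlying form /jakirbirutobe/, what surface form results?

jagerberudobe

Rule 1 (nasal place assimilation): no segment meets the environment; /jakirbirutobe/ is unchanged.
Rule 2 (pre-rhotic lowering): /i/ is a high vowel immediately before /r/, so it lowers to [e]. /i/ is a high vowel immediately before /r/, so it lowers to [e]. /jakirbirutobe/ → jakerberutobe.
Rule 3 (intervocalic voicing): /k/ is a voiceless stop between vowels /a/ and /e/, so it voices to [g]. /t/ is a voiceless stop between vowels /u/ and /o/, so it voices to [d]. /jakerberutobe/ → jagerberudobe.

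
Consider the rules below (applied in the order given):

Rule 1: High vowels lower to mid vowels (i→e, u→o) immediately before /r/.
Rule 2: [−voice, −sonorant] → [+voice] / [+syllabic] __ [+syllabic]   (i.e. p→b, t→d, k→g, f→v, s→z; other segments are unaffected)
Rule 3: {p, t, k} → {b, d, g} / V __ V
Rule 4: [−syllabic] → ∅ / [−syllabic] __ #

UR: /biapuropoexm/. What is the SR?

biaboroboex

Rule 1 (pre-rhotic lowering): /u/ is a high vowel immediately before /r/, so it lowers to [o]. /biapuropoexm/ → biaporopoexm.
Rule 2 (intervocalic voicing): /p/ is a voiceless obstruent between vowels /a/ and /o/, so it voices to [b]. /p/ is a voiceless obstruent between vowels /o/ and /o/, so it voices to [b]. /biaporopoexm/ → biaboroboexm.
Rule 3 (intervocalic voicing): no segment meets the environment; /biaboroboexm/ is unchanged.
Rule 4 (final cluster simplification): /m/ is the second consonant of a word-final cluster /xm/, so it deletes. /biaboroboexm/ → biaboroboex.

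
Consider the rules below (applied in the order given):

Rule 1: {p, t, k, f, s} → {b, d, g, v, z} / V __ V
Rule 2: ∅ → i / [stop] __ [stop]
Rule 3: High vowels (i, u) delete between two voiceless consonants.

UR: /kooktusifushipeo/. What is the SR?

Rule 1 (intervocalic voicing): /s/ is a voiceless obstruent between vowels /u/ and /i/, so it voices to [z]. /f/ is a voiceless obstruent between vowels /i/ and /u/, so it voices to [v]. /p/ is a voiceless obstruent between vowels /i/ and /e/, so it voices to [b]. /kooktusifushipeo/ → kooktuzivushibeo.
Rule 2 (stop-cluster i-epenthesis): /k/ and /t/ form a stop–stop cluster, so [i] is inserted between them. /kooktuzivushibeo/ → kookituzivushibeo.
Rule 3 (high vowel syncope): /i/ is a high vowel flanked by voiceless consonants /k/ and /t/, so it deletes. /kookituzivushibeo/ → kooktuzivushibeo.

kooktuzivushibeo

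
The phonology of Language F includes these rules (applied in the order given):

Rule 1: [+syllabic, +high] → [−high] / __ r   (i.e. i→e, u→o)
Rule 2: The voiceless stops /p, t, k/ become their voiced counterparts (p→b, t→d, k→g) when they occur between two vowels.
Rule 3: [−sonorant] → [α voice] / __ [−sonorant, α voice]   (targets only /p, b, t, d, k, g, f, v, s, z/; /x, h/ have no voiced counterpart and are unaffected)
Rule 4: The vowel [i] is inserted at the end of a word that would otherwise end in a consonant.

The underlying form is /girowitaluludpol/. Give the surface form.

gerowidalulutpoli

Rule 1 (pre-rhotic lowering): /i/ is a high vowel immediately before /r/, so it lowers to [e]. /girowitaluludpol/ → gerowitaluludpol.
Rule 2 (intervocalic voicing): /t/ is a voiceless stop between vowels /i/ and /a/, so it voices to [d]. /gerowitaluludpol/ → gerowidaluludpol.
Rule 3 (regressive voicing assimilation): /d/ precedes the voiceless obstruent /p/, so it devoices to [t] by assimilation. /gerowidaluludpol/ → gerowidalulutpol.
Rule 4 (final i-epenthesis): the form ends in the consonant /l/, so [i] is inserted word-finally. /gerowidalulutpol/ → gerowidalulutpoli.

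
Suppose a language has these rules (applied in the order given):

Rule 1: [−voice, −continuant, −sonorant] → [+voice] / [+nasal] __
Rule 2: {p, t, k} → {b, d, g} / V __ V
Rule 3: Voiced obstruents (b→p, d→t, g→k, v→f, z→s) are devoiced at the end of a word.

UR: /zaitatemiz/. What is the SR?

zaidademis

Rule 1 (post-nasal voicing): no segment meets the environment; /zaitatemiz/ is unchanged.
Rule 2 (intervocalic voicing): /t/ is a voiceless stop between vowels /i/ and /a/, so it voices to [d]. /t/ is a voiceless stop between vowels /a/ and /e/, so it voices to [d]. /zaitatemiz/ → zaidademiz.
Rule 3 (final devoicing): /z/ is a voiced obstruent in word-final position, so it devoices to [s]. /zaidademiz/ → zaidademis.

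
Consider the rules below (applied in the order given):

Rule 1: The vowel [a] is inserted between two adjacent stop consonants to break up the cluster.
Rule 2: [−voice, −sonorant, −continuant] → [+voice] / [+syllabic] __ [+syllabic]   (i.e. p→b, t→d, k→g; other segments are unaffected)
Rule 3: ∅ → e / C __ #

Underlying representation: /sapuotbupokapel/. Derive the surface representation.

sabuodabubogabele

Rule 1 (stop-cluster a-epenthesis): /t/ and /b/ form a stop–stop cluster, so [a] is inserted between them. /sapuotbupokapel/ → sapuotabupokapel.
Rule 2 (intervocalic voicing): /p/ is a voiceless stop between vowels /a/ and /u/, so it voices to [b]. /t/ is a voiceless stop between vowels /o/ and /a/, so it voices to [d]. /p/ is a voiceless stop between vowels /u/ and /o/, so it voices to [b]. /k/ is a voiceless stop between vowels /o/ and /a/, so it voices to [g]. /p/ is a voiceless stop between vowels /a/ and /e/, so it voices to [b]. /sapuotabupokapel/ → sabuodabubogabel.
Rule 3 (final e-epenthesis): the form ends in the consonant /l/, so [e] is inserted word-finally. /sabuodabubogabel/ → sabuodabubogabele.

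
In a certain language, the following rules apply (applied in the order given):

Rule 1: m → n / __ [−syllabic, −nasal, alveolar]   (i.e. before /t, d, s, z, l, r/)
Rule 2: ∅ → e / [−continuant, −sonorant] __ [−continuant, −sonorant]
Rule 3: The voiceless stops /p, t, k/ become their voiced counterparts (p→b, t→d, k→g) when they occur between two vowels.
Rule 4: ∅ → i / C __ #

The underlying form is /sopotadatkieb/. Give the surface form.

Rule 1 (nasal place assimilation): no segment meets the environment; /sopotadatkieb/ is unchanged.
Rule 2 (stop-cluster e-epenthesis): /t/ and /k/ form a stop–stop cluster, so [e] is inserted between them. /sopotadatkieb/ → sopotadatekieb.
Rule 3 (intervocalic voicing): /p/ is a voiceless stop between vowels /o/ and /o/, so it voices to [b]. /t/ is a voiceless stop between vowels /o/ and /a/, so it voices to [d]. /t/ is a voiceless stop between vowels /a/ and /e/, so it voices to [d]. /k/ is a voiceless stop between vowels /e/ and /i/, so it voices to [g]. /sopotadatekieb/ → sobodadadegieb.
Rule 4 (final i-epenthesis): the form ends in the consonant /b/, so [i] is inserted word-finally. /sobodadadegieb/ → sobodadadegiebi.

sobodadadegiebi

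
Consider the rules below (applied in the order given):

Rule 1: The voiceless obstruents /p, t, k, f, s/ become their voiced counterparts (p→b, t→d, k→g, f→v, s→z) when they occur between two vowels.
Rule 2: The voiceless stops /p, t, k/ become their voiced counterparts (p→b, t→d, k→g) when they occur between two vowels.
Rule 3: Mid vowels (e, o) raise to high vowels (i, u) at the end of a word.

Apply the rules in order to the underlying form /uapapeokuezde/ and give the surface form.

Rule 1 (intervocalic voicing): /p/ is a voiceless obstruent between vowels /a/ and /a/, so it voices to [b]. /p/ is a voiceless obstruent between vowels /a/ and /e/, so it voices to [b]. /k/ is a voiceless obstruent between vowels /o/ and /u/, so it voices to [g]. /uapapeokuezde/ → uababeoguezde.
Rule 2 (intervocalic voicing): no segment meets the environment; /uababeoguezde/ is unchanged.
Rule 3 (final vowel raising): /e/ is a mid vowel in word-final position, so it raises to [i]. /uababeoguezde/ → uababeoguezdi.

uababeoguezdi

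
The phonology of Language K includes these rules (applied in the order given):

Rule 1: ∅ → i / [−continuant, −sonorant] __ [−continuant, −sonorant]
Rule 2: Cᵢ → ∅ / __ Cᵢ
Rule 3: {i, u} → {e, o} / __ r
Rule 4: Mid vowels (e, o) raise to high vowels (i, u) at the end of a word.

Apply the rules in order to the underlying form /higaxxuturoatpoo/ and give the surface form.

Rule 1 (stop-cluster i-epenthesis): /t/ and /p/ form a stop–stop cluster, so [i] is inserted between them. /higaxxuturoatpoo/ → higaxxuturoatipoo.
Rule 2 (degemination): /xx/ is a geminate; the first /x/ deletes. /higaxxuturoatipoo/ → higaxuturoatipoo.
Rule 3 (pre-rhotic lowering): /u/ is a high vowel immediately before /r/, so it lowers to [o]. /higaxuturoatipoo/ → higaxutoroatipoo.
Rule 4 (final vowel raising): /o/ is a mid vowel in word-final position, so it raises to [u]. /higaxutoroatipoo/ → higaxutoroatipou.

higaxutoroatipou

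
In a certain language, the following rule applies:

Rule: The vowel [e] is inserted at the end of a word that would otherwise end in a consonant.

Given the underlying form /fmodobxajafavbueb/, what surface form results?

the form ends in the consonant /b/, so [e] is inserted word-finally.
Surface form: [fmodobxajafavbuebe].

fmodobxajafavbuebe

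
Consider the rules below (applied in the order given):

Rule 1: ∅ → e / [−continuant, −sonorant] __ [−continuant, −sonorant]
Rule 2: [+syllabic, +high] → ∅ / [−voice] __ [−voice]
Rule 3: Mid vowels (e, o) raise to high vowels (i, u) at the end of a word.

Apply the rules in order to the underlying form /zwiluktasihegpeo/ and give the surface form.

Rule 1 (stop-cluster e-epenthesis): /k/ and /t/ form a stop–stop cluster, so [e] is inserted between them. /g/ and /p/ form a stop–stop cluster, so [e] is inserted between them. /zwiluktasihegpeo/ → zwiluketasihegepeo.
Rule 2 (high vowel syncope): /i/ is a high vowel flanked by voiceless consonants /s/ and /h/, so it deletes. /zwiluketasihegepeo/ → zwiluketashegepeo.
Rule 3 (final vowel raising): /o/ is a mid vowel in word-final position, so it raises to [u]. /zwiluketashegepeo/ → zwiluketashegepeu.

zwiluketashegepeu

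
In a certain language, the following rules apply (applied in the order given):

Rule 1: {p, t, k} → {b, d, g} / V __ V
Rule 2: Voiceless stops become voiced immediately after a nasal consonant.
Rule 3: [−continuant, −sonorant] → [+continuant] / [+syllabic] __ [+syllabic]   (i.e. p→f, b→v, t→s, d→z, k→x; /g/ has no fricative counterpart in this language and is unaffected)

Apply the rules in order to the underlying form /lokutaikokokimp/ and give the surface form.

loguzaigogogimb

Rule 1 (intervocalic voicing): /k/ is a voiceless stop between vowels /o/ and /u/, so it voices to [g]. /t/ is a voiceless stop between vowels /u/ and /a/, so it voices to [d]. /k/ is a voiceless stop between vowels /i/ and /o/, so it voices to [g]. /k/ is a voiceless stop between vowels /o/ and /o/, so it voices to [g]. /k/ is a voiceless stop between vowels /o/ and /i/, so it voices to [g]. /lokutaikokokimp/ → logudaigogogimp.
Rule 2 (post-nasal voicing): /p/ is a voiceless stop immediately after the nasal /m/, so it voices to [b]. /logudaigogogimp/ → logudaigogogimb.
Rule 3 (intervocalic spirantization): /d/ is a stop between vowels /u/ and /a/, so it spirantizes to the fricative [z]. /logudaigogogimb/ → loguzaigogogimb.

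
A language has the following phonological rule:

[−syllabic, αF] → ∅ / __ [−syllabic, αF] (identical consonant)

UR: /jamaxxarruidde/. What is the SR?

/xx/ is a geminate; the first /x/ deletes.
/rr/ is a geminate; the first /r/ deletes.
/dd/ is a geminate; the first /d/ deletes.
Surface form: [jamaxaruide].

jamaxaruide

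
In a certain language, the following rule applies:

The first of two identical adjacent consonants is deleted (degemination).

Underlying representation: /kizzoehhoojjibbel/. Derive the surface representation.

kizoehoojibel

/zz/ is a geminate; the first /z/ deletes.
/hh/ is a geminate; the first /h/ deletes.
/jj/ is a geminate; the first /j/ deletes.
/bb/ is a geminate; the first /b/ deletes.
The other instances of /k/, /z/, /h/, /j/, /b/, /l/ do not occur in the required environment and remain unchanged.
Surface form: [kizoehoojibel].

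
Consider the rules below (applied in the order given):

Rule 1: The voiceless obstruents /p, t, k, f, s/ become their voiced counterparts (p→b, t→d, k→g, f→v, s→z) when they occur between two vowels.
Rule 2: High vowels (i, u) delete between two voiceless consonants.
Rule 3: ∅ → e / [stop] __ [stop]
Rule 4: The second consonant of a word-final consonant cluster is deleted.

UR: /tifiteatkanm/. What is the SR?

tivideatekan

Rule 1 (intervocalic voicing): /f/ is a voiceless obstruent between vowels /i/ and /i/, so it voices to [v]. /t/ is a voiceless obstruent between vowels /i/ and /e/, so it voices to [d]. /tifiteatkanm/ → tivideatkanm.
Rule 2 (high vowel syncope): no segment meets the environment; /tivideatkanm/ is unchanged.
Rule 3 (stop-cluster e-epenthesis): /t/ and /k/ form a stop–stop cluster, so [e] is inserted between them. /tivideatkanm/ → tivideatekanm.
Rule 4 (final cluster simplification): /m/ is the second consonant of a word-final cluster /nm/, so it deletes. /tivideatekanm/ → tivideatekan.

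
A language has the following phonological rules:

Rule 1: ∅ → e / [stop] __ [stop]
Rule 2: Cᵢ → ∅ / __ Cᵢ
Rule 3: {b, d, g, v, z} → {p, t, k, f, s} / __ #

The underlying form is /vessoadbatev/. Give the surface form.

Rule 1 (stop-cluster e-epenthesis): /d/ and /b/ form a stop–stop cluster, so [e] is inserted between them. /vessoadbatev/ → vessoadebatev.
Rule 2 (degemination): /ss/ is a geminate; the first /s/ deletes. /vessoadebatev/ → vesoadebatev.
Rule 3 (final devoicing): /v/ is a voiced obstruent in word-final position, so it devoices to [f]. /vesoadebatev/ → vesoadebatef.

vesoadebatef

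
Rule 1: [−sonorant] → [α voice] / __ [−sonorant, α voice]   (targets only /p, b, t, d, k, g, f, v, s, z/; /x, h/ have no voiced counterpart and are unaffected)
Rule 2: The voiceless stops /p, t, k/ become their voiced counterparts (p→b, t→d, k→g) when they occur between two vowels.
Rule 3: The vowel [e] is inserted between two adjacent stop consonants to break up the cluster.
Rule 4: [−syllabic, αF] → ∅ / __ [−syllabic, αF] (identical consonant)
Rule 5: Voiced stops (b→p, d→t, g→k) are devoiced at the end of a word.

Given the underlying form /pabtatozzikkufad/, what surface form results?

papetadozikekufat

Rule 1 (regressive voicing assimilation): /b/ precedes the voiceless obstruent /t/, so it devoices to [p] by assimilation. /pabtatozzikkufad/ → paptatozzikkufad.
Rule 2 (intervocalic voicing): /t/ is a voiceless stop between vowels /a/ and /o/, so it voices to [d]. /paptatozzikkufad/ → paptadozzikkufad.
Rule 3 (stop-cluster e-epenthesis): /p/ and /t/ form a stop–stop cluster, so [e] is inserted between them. /k/ and /k/ form a stop–stop cluster, so [e] is inserted between them. /paptadozzikkufad/ → papetadozzikekufad.
Rule 4 (degemination): /zz/ is a geminate; the first /z/ deletes. /papetadozzikekufad/ → papetadozikekufad.
Rule 5 (final devoicing): /d/ is a voiced stop in word-final position, so it devoices to [t]. /papetadozikekufad/ → papetadozikekufat.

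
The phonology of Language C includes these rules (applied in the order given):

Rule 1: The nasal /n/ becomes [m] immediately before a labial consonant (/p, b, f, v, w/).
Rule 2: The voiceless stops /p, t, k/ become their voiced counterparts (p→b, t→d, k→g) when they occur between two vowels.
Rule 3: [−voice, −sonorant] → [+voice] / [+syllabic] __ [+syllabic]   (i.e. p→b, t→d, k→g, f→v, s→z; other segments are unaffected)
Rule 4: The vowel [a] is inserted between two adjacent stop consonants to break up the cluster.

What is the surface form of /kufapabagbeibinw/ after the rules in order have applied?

kuvababagabeibimw

Rule 1 (nasal place assimilation): /n/ precedes the labial consonant /w/, so it assimilates in place to [m]. /kufapabagbeibinw/ → kufapabagbeibimw.
Rule 2 (intervocalic voicing): /p/ is a voiceless stop between vowels /a/ and /a/, so it voices to [b]. /kufapabagbeibimw/ → kufababagbeibimw.
Rule 3 (intervocalic voicing): /f/ is a voiceless obstruent between vowels /u/ and /a/, so it voices to [v]. /kufababagbeibimw/ → kuvababagbeibimw.
Rule 4 (stop-cluster a-epenthesis): /g/ and /b/ form a stop–stop cluster, so [a] is inserted between them. /kuvababagbeibimw/ → kuvababagabeibimw.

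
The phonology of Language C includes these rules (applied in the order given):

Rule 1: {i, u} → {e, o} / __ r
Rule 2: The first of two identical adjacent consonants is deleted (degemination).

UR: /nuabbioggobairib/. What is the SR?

nuabiogobaerib

Rule 1 (pre-rhotic lowering): /i/ is a high vowel immediately before /r/, so it lowers to [e]. /nuabbioggobairib/ → nuabbioggobaerib.
Rule 2 (degemination): /bb/ is a geminate; the first /b/ deletes. /gg/ is a geminate; the first /g/ deletes. /nuabbioggobaerib/ → nuabiogobaerib.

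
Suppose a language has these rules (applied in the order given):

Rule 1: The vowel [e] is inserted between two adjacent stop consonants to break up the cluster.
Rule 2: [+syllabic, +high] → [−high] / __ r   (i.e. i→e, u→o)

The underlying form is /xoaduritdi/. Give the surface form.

Rule 1 (stop-cluster e-epenthesis): /t/ and /d/ form a stop–stop cluster, so [e] is inserted between them. /xoaduritdi/ → xoaduritedi.
Rule 2 (pre-rhotic lowering): /u/ is a high vowel immediately before /r/, so it lowers to [o]. /xoaduritedi/ → xoadoritedi.

xoadoritedi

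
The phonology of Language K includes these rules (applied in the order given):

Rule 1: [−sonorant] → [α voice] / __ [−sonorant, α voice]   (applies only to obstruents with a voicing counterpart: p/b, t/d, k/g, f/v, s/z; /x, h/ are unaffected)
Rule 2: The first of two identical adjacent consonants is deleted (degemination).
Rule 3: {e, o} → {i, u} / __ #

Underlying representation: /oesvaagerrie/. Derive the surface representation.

Rule 1 (regressive voicing assimilation): /s/ precedes the voiced obstruent /v/, so it voices to [z] by assimilation. /oesvaagerrie/ → oezvaagerrie.
Rule 2 (degemination): /rr/ is a geminate; the first /r/ deletes. /oezvaagerrie/ → oezvaagerie.
Rule 3 (final vowel raising): /e/ is a mid vowel in word-final position, so it raises to [i]. /oezvaagerie/ → oezvaagerii.

oezvaagerii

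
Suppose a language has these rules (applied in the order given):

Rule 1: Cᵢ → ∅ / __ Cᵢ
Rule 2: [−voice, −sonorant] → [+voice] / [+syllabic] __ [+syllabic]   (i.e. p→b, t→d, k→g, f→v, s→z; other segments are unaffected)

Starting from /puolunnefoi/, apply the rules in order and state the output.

puolunevoi

Rule 1 (degemination): /nn/ is a geminate; the first /n/ deletes. /puolunnefoi/ → puolunefoi.
Rule 2 (intervocalic voicing): /f/ is a voiceless obstruent between vowels /e/ and /o/, so it voices to [v]. /puolunefoi/ → puolunevoi.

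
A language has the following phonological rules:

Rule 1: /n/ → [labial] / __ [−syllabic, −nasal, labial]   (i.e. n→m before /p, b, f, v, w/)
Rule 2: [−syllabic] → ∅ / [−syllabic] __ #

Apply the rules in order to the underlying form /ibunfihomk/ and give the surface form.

ibumfihom

Rule 1 (nasal place assimilation): /n/ precedes the labial consonant /f/, so it assimilates in place to [m]. /ibunfihomk/ → ibumfihomk.
Rule 2 (final cluster simplification): /k/ is the second consonant of a word-final cluster /mk/, so it deletes. /ibumfihomk/ → ibumfihom.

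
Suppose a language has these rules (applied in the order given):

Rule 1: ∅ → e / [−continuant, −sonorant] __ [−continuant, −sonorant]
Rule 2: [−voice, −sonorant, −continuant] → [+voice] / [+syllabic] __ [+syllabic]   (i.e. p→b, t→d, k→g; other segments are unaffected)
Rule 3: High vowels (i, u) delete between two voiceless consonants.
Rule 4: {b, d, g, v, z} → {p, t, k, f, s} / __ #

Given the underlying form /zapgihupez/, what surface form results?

Rule 1 (stop-cluster e-epenthesis): /p/ and /g/ form a stop–stop cluster, so [e] is inserted between them. /zapgihupez/ → zapegihupez.
Rule 2 (intervocalic voicing): /p/ is a voiceless stop between vowels /a/ and /e/, so it voices to [b]. /p/ is a voiceless stop between vowels /u/ and /e/, so it voices to [b]. /zapegihupez/ → zabegihubez.
Rule 3 (high vowel syncope): no segment meets the environment; /zabegihubez/ is unchanged.
Rule 4 (final devoicing): /z/ is a voiced obstruent in word-final position, so it devoices to [s]. /zabegihubez/ → zabegihubes.

zabegihubes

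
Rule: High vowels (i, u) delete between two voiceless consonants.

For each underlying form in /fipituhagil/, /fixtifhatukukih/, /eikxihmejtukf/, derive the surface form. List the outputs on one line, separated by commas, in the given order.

fpthagil, fxtfhatkkh, eikxhmejtkf

/fipituhagil/: /i/ is a high vowel flanked by voiceless consonants /f/ and /p/, so it deletes. /i/ is a high vowel flanked by voiceless consonants /p/ and /t/, so it deletes. /u/ is a high vowel flanked by voiceless consonants /t/ and /h/, so it deletes. → [fpthagil].
/fixtifhatukukih/: /i/ is a high vowel flanked by voiceless consonants /f/ and /x/, so it deletes. /i/ is a high vowel flanked by voiceless consonants /t/ and /f/, so it deletes. /u/ is a high vowel flanked by voiceless consonants /t/ and /k/, so it deletes. /u/ is a high vowel flanked by voiceless consonants /k/ and /k/, so it deletes. /i/ is a high vowel flanked by voiceless consonants /k/ and /h/, so it deletes. → [fxtfhatkkh].
/eikxihmejtukf/: /i/ is a high vowel flanked by voiceless consonants /x/ and /h/, so it deletes. /u/ is a high vowel flanked by voiceless consonants /t/ and /k/, so it deletes. → [eikxhmejtkf].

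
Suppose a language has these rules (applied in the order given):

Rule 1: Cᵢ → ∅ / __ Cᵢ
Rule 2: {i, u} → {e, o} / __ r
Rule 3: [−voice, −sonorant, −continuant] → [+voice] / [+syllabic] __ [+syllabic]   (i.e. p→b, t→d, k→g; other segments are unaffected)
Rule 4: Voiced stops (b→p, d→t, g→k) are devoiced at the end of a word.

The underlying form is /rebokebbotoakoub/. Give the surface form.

Rule 1 (degemination): /bb/ is a geminate; the first /b/ deletes. /rebokebbotoakoub/ → rebokebotoakoub.
Rule 2 (pre-rhotic lowering): no segment meets the environment; /rebokebotoakoub/ is unchanged.
Rule 3 (intervocalic voicing): /k/ is a voiceless stop between vowels /o/ and /e/, so it voices to [g]. /t/ is a voiceless stop between vowels /o/ and /o/, so it voices to [d]. /k/ is a voiceless stop between vowels /a/ and /o/, so it voices to [g]. /rebokebotoakoub/ → rebogebodoagoub.
Rule 4 (final devoicing): /b/ is a voiced stop in word-final position, so it devoices to [p]. /rebogebodoagoub/ → rebogebodoagoup.

rebogebodoagoup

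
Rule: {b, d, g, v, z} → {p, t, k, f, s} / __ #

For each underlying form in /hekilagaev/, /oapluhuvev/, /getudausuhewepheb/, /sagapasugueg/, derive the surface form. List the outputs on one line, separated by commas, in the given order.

/hekilagaev/: /v/ is a voiced obstruent in word-final position, so it devoices to [f]. → [hekilagaef].
/oapluhuvev/: /v/ is a voiced obstruent in word-final position, so it devoices to [f]. → [oapluhuvef].
/getudausuhewepheb/: /b/ is a voiced obstruent in word-final position, so it devoices to [p]. → [getudausuhewephep].
/sagapasugueg/: /g/ is a voiced obstruent in word-final position, so it devoices to [k]. → [sagapasuguek].

hekilagaef, oapluhuvef, getudausuhewephep, sagapasuguek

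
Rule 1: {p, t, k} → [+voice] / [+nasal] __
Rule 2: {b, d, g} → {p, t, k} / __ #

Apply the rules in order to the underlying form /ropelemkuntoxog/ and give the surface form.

Rule 1 (post-nasal voicing): /k/ is a voiceless stop immediately after the nasal /m/, so it voices to [g]. /t/ is a voiceless stop immediately after the nasal /n/, so it voices to [d]. /ropelemkuntoxog/ → ropelemgundoxog.
Rule 2 (final devoicing): /g/ is a voiced stop in word-final position, so it devoices to [k]. /ropelemgundoxog/ → ropelemgundoxok.

ropelemgundoxok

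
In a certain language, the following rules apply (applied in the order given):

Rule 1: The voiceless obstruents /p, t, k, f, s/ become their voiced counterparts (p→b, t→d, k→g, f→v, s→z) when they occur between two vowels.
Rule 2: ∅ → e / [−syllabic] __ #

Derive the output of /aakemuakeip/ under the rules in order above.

Rule 1 (intervocalic voicing): /k/ is a voiceless obstruent between vowels /a/ and /e/, so it voices to [g]. /k/ is a voiceless obstruent between vowels /a/ and /e/, so it voices to [g]. /aakemuakeip/ → aagemuageip.
Rule 2 (final e-epenthesis): the form ends in the consonant /p/, so [e] is inserted word-finally. /aagemuageip/ → aagemuageipe.

aagemuageipe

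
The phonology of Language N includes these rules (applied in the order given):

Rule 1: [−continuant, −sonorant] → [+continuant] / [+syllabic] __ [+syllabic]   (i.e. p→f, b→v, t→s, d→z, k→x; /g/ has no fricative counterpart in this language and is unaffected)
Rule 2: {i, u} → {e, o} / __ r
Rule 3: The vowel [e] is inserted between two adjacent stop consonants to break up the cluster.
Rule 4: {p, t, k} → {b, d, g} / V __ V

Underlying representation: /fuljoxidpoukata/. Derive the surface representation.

fuljoxidebouxasa

Rule 1 (intervocalic spirantization): /k/ is a stop between vowels /u/ and /a/, so it spirantizes to the fricative [x]. /t/ is a stop between vowels /a/ and /a/, so it spirantizes to the fricative [s]. /fuljoxidpoukata/ → fuljoxidpouxasa.
Rule 2 (pre-rhotic lowering): no segment meets the environment; /fuljoxidpouxasa/ is unchanged.
Rule 3 (stop-cluster e-epenthesis): /d/ and /p/ form a stop–stop cluster, so [e] is inserted between them. /fuljoxidpouxasa/ → fuljoxidepouxasa.
Rule 4 (intervocalic voicing): /p/ is a voiceless stop between vowels /e/ and /o/, so it voices to [b]. /fuljoxidepouxasa/ → fuljoxidebouxasa.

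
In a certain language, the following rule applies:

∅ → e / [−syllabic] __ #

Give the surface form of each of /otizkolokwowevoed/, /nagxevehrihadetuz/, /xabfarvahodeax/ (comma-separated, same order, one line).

/otizkolokwowevoed/: the form ends in the consonant /d/, so [e] is inserted word-finally. → [otizkolokwowevoede].
/nagxevehrihadetuz/: the form ends in the consonant /z/, so [e] is inserted word-finally. → [nagxevehrihadetuze].
/xabfarvahodeax/: the form ends in the consonant /x/, so [e] is inserted word-finally. → [xabfarvahodeaxe].

otizkolokwowevoede, nagxevehrihadetuze, xabfarvahodeaxe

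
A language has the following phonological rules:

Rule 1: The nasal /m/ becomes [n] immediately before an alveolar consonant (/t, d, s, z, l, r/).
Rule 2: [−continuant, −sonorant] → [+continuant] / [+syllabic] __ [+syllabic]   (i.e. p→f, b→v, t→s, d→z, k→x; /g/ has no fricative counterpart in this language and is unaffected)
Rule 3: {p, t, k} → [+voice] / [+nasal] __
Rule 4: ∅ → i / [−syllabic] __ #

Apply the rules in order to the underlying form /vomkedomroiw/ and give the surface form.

Rule 1 (nasal place assimilation): /m/ precedes the alveolar consonant /r/, so it assimilates in place to [n]. /vomkedomroiw/ → vomkedonroiw.
Rule 2 (intervocalic spirantization): /d/ is a stop between vowels /e/ and /o/, so it spirantizes to the fricative [z]. /vomkedonroiw/ → vomkezonroiw.
Rule 3 (post-nasal voicing): /k/ is a voiceless stop immediately after the nasal /m/, so it voices to [g]. /vomkezonroiw/ → vomgezonroiw.
Rule 4 (final i-epenthesis): the form ends in the consonant /w/, so [i] is inserted word-finally. /vomgezonroiw/ → vomgezonroiwi.

vomgezonroiwi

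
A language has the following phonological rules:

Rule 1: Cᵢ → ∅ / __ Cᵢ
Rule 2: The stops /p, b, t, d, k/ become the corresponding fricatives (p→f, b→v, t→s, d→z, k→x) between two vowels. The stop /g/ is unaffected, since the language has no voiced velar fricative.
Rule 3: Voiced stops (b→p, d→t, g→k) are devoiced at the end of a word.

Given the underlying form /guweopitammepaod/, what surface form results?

guweofisamefaot

Rule 1 (degemination): /mm/ is a geminate; the first /m/ deletes. /guweopitammepaod/ → guweopitamepaod.
Rule 2 (intervocalic spirantization): /p/ is a stop between vowels /o/ and /i/, so it spirantizes to the fricative [f]. /t/ is a stop between vowels /i/ and /a/, so it spirantizes to the fricative [s]. /p/ is a stop between vowels /e/ and /a/, so it spirantizes to the fricative [f]. /guweopitamepaod/ → guweofisamefaod.
Rule 3 (final devoicing): /d/ is a voiced stop in word-final position, so it devoices to [t]. /guweofisamefaod/ → guweofisamefaot.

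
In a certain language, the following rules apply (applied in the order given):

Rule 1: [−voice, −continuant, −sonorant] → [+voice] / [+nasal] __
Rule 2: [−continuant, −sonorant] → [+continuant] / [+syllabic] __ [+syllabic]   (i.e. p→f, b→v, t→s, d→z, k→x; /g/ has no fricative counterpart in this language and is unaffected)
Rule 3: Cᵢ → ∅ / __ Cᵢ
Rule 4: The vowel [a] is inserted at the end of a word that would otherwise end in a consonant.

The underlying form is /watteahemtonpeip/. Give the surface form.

Rule 1 (post-nasal voicing): /t/ is a voiceless stop immediately after the nasal /m/, so it voices to [d]. /p/ is a voiceless stop immediately after the nasal /n/, so it voices to [b]. /watteahemtonpeip/ → watteahemdonbeip.
Rule 2 (intervocalic spirantization): no segment meets the environment; /watteahemdonbeip/ is unchanged.
Rule 3 (degemination): /tt/ is a geminate; the first /t/ deletes. /watteahemdonbeip/ → wateahemdonbeip.
Rule 4 (final a-epenthesis): the form ends in the consonant /p/, so [a] is inserted word-finally. /wateahemdonbeip/ → wateahemdonbeipa.

wateahemdonbeipa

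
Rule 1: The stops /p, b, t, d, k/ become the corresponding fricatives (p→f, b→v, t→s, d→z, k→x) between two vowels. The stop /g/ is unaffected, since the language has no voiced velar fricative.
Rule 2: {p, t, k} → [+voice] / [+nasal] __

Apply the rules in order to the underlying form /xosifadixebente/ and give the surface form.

xosifazixevende

Rule 1 (intervocalic spirantization): /d/ is a stop between vowels /a/ and /i/, so it spirantizes to the fricative [z]. /b/ is a stop between vowels /e/ and /e/, so it spirantizes to the fricative [v]. /xosifadixebente/ → xosifazixevente.
Rule 2 (post-nasal voicing): /t/ is a voiceless stop immediately after the nasal /n/, so it voices to [d]. /xosifazixevente/ → xosifazixevende.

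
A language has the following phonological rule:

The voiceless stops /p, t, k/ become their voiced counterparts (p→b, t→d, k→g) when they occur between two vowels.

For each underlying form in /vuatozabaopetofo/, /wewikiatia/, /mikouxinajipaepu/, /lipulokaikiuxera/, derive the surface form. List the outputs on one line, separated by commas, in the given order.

/vuatozabaopetofo/: /t/ is a voiceless stop between vowels /a/ and /o/, so it voices to [d]. /p/ is a voiceless stop between vowels /o/ and /e/, so it voices to [b]. /t/ is a voiceless stop between vowels /e/ and /o/, so it voices to [d]. → [vuadozabaobedofo].
/wewikiatia/: /k/ is a voiceless stop between vowels /i/ and /i/, so it voices to [g]. /t/ is a voiceless stop between vowels /a/ and /i/, so it voices to [d]. → [wewigiadia].
/mikouxinajipaepu/: /k/ is a voiceless stop between vowels /i/ and /o/, so it voices to [g]. /p/ is a voiceless stop between vowels /i/ and /a/, so it voices to [b]. /p/ is a voiceless stop between vowels /e/ and /u/, so it voices to [b]. → [migouxinajibaebu].
/lipulokaikiuxera/: /p/ is a voiceless stop between vowels /i/ and /u/, so it voices to [b]. /k/ is a voiceless stop between vowels /o/ and /a/, so it voices to [g]. /k/ is a voiceless stop between vowels /i/ and /i/, so it voices to [g]. → [libulogaigiuxera].

vuadozabaobedofo, wewigiadia, migouxinajibaebu, libulogaigiuxera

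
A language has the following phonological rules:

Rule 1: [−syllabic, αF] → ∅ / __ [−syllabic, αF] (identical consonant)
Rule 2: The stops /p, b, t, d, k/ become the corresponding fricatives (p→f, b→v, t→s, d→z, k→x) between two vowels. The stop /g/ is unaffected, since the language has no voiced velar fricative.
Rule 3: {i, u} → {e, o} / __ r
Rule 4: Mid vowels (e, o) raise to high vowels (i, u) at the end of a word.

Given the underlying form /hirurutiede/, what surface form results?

Rule 1 (degemination): no segment meets the environment; /hirurutiede/ is unchanged.
Rule 2 (intervocalic spirantization): /t/ is a stop between vowels /u/ and /i/, so it spirantizes to the fricative [s]. /d/ is a stop between vowels /e/ and /e/, so it spirantizes to the fricative [z]. /hirurutiede/ → hirurusieze.
Rule 3 (pre-rhotic lowering): /i/ is a high vowel immediately before /r/, so it lowers to [e]. /u/ is a high vowel immediately before /r/, so it lowers to [o]. /hirurusieze/ → herorusieze.
Rule 4 (final vowel raising): /e/ is a mid vowel in word-final position, so it raises to [i]. /herorusieze/ → herorusiezi.

herorusiezi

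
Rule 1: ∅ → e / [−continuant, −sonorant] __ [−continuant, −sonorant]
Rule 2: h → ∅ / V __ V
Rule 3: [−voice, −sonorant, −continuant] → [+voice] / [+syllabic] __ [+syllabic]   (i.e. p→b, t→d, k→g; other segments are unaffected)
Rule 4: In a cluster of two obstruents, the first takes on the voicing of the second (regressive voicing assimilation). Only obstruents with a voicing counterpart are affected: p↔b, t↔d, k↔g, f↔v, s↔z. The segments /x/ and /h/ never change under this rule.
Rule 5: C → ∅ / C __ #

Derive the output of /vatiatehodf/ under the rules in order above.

vadiadeot

Rule 1 (stop-cluster e-epenthesis): no segment meets the environment; /vatiatehodf/ is unchanged.
Rule 2 (intervocalic h-deletion): /h/ occurs between vowels /e/ and /o/, so it deletes. /vatiatehodf/ → vatiateodf.
Rule 3 (intervocalic voicing): /t/ is a voiceless stop between vowels /a/ and /i/, so it voices to [d]. /t/ is a voiceless stop between vowels /a/ and /e/, so it voices to [d]. /vatiateodf/ → vadiadeodf.
Rule 4 (regressive voicing assimilation): /d/ precedes the voiceless obstruent /f/, so it devoices to [t] by assimilation. /vadiadeodf/ → vadiadeotf.
Rule 5 (final cluster simplification): /f/ is the second consonant of a word-final cluster /tf/, so it deletes. /vadiadeotf/ → vadiadeot.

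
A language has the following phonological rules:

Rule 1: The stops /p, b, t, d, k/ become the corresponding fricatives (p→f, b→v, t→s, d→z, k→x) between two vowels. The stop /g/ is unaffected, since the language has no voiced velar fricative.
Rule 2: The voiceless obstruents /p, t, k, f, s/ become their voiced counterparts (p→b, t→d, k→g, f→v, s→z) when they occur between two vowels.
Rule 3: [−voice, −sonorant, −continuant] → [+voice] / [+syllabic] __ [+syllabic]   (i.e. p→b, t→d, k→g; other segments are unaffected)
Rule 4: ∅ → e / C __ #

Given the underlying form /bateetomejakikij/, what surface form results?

bazeezomejaxixije

Rule 1 (intervocalic spirantization): /t/ is a stop between vowels /a/ and /e/, so it spirantizes to the fricative [s]. /t/ is a stop between vowels /e/ and /o/, so it spirantizes to the fricative [s]. /k/ is a stop between vowels /a/ and /i/, so it spirantizes to the fricative [x]. /k/ is a stop between vowels /i/ and /i/, so it spirantizes to the fricative [x]. /bateetomejakikij/ → baseesomejaxixij.
Rule 2 (intervocalic voicing): /s/ is a voiceless obstruent between vowels /a/ and /e/, so it voices to [z]. /s/ is a voiceless obstruent between vowels /e/ and /o/, so it voices to [z]. /baseesomejaxixij/ → bazeezomejaxixij.
Rule 3 (intervocalic voicing): no segment meets the environment; /bazeezomejaxixij/ is unchanged.
Rule 4 (final e-epenthesis): the form ends in the consonant /j/, so [e] is inserted word-finally. /bazeezomejaxixij/ → bazeezomejaxixije.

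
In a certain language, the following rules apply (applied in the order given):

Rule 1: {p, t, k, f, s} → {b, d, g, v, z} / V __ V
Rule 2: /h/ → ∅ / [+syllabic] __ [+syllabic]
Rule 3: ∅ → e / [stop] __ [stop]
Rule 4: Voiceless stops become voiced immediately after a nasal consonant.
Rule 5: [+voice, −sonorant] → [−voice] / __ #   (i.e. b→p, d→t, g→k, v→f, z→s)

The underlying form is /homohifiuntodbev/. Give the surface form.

Rule 1 (intervocalic voicing): /f/ is a voiceless obstruent between vowels /i/ and /i/, so it voices to [v]. /homohifiuntodbev/ → homohiviuntodbev.
Rule 2 (intervocalic h-deletion): /h/ occurs between vowels /o/ and /i/, so it deletes. /homohiviuntodbev/ → homoiviuntodbev.
Rule 3 (stop-cluster e-epenthesis): /d/ and /b/ form a stop–stop cluster, so [e] is inserted between them. /homoiviuntodbev/ → homoiviuntodebev.
Rule 4 (post-nasal voicing): /t/ is a voiceless stop immediately after the nasal /n/, so it voices to [d]. /homoiviuntodebev/ → homoiviundodebev.
Rule 5 (final devoicing): /v/ is a voiced obstruent in word-final position, so it devoices to [f]. /homoiviundodebev/ → homoiviundodebef.

homoiviundodebef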